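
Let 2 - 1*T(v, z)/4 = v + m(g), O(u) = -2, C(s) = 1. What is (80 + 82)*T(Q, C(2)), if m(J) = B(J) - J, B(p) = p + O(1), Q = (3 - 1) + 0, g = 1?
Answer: 1296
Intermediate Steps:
Q = 2 (Q = 2 + 0 = 2)
B(p) = -2 + p (B(p) = p - 2 = -2 + p)
m(J) = -2 (m(J) = (-2 + J) - J = -2)
T(v, z) = 16 - 4*v (T(v, z) = 8 - 4*(v - 2) = 8 - 4*(-2 + v) = 8 + (8 - 4*v) = 16 - 4*v)
(80 + 82)*T(Q, C(2)) = (80 + 82)*(16 - 4*2) = 162*(16 - 8) = 162*8 = 1296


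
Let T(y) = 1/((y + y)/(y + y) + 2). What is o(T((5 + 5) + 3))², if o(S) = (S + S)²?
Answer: 16/81 ≈ 0.19753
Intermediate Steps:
T(y) = ⅓ (T(y) = 1/((2*y)/((2*y)) + 2) = 1/((2*y)*(1/(2*y)) + 2) = 1/(1 + 2) = 1/3 = ⅓)
o(S) = 4*S² (o(S) = (2*S)² = 4*S²)
o(T((5 + 5) + 3))² = (4*(⅓)²)² = (4*(⅑))² = (4/9)² = 16/81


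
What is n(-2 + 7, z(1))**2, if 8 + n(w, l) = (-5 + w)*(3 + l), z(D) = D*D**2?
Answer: 64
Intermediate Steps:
z(D) = D**3
n(w, l) = -8 + (-5 + w)*(3 + l)
n(-2 + 7, z(1))**2 = (-23 - 5*1**3 + 3*(-2 + 7) + 1**3*(-2 + 7))**2 = (-23 - 5*1 + 3*5 + 1*5)**2 = (-23 - 5 + 15 + 5)**2 = (-8)**2 = 64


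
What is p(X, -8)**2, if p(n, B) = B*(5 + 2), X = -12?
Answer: 3136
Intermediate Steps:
p(n, B) = 7*B (p(n, B) = B*7 = 7*B)
p(X, -8)**2 = (7*(-8))**2 = (-56)**2 = 3136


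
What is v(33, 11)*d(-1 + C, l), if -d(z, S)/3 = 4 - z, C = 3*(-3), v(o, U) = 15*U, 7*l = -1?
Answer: -6930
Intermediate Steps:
l = -1/7 (l = (1/7)*(-1) = -1/7 ≈ -0.14286)
C = -9
d(z, S) = -12 + 3*z (d(z, S) = -3*(4 - z) = -12 + 3*z)
v(33, 11)*d(-1 + C, l) = (15*11)*(-12 + 3*(-1 - 9)) = 165*(-12 + 3*(-10)) = 165*(-12 - 30) = 165*(-42) = -6930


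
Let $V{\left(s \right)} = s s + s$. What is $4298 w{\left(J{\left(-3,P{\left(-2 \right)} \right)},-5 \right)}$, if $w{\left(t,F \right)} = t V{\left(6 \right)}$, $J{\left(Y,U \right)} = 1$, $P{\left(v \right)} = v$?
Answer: $180516$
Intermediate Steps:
$V{\left(s \right)} = s + s^{2}$ ($V{\left(s \right)} = s^{2} + s = s + s^{2}$)
$w{\left(t,F \right)} = 42 t$ ($w{\left(t,F \right)} = t 6 \left(1 + 6\right) = t 6 \cdot 7 = t 42 = 42 t$)
$4298 w{\left(J{\left(-3,P{\left(-2 \right)} \right)},-5 \right)} = 4298 \cdot 42 \cdot 1 = 4298 \cdot 42 = 180516$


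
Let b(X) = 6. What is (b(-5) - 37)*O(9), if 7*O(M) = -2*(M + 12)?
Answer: 186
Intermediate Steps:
O(M) = -24/7 - 2*M/7 (O(M) = (-2*(M + 12))/7 = (-2*(12 + M))/7 = (-24 - 2*M)/7 = -24/7 - 2*M/7)
(b(-5) - 37)*O(9) = (6 - 37)*(-24/7 - 2/7*9) = -31*(-24/7 - 18/7) = -31*(-6) = 186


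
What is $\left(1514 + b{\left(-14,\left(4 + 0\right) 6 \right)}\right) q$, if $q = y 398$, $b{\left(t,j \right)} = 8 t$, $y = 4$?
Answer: $2231984$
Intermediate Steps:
$q = 1592$ ($q = 4 \cdot 398 = 1592$)
$\left(1514 + b{\left(-14,\left(4 + 0\right) 6 \right)}\right) q = \left(1514 + 8 \left(-14\right)\right) 1592 = \left(1514 - 112\right) 1592 = 1402 \cdot 1592 = 2231984$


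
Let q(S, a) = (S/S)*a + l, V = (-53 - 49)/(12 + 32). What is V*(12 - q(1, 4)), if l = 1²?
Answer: -357/22 ≈ -16.227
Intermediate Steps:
l = 1
V = -51/22 (V = -102/44 = -102*1/44 = -51/22 ≈ -2.3182)
q(S, a) = 1 + a (q(S, a) = (S/S)*a + 1 = 1*a + 1 = a + 1 = 1 + a)
V*(12 - q(1, 4)) = -51*(12 - (1 + 4))/22 = -51*(12 - 1*5)/22 = -51*(12 - 5)/22 = -51/22*7 = -357/22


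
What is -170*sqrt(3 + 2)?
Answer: -170*sqrt(5) ≈ -380.13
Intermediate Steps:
-170*sqrt(3 + 2) = -170*sqrt(5)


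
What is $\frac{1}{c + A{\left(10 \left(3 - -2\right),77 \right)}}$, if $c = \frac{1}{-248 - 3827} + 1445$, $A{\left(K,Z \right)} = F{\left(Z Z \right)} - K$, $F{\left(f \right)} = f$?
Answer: $\frac{4075}{29845299} \approx 0.00013654$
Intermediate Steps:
$A{\left(K,Z \right)} = Z^{2} - K$ ($A{\left(K,Z \right)} = Z Z - K = Z^{2} - K$)
$c = \frac{5888374}{4075}$ ($c = \frac{1}{-4075} + 1445 = - \frac{1}{4075} + 1445 = \frac{5888374}{4075} \approx 1445.0$)
$\frac{1}{c + A{\left(10 \left(3 - -2\right),77 \right)}} = \frac{1}{\frac{5888374}{4075} + \left(77^{2} - 10 \left(3 - -2\right)\right)} = \frac{1}{\frac{5888374}{4075} + \left(5929 - 10 \left(3 + 2\right)\right)} = \frac{1}{\frac{5888374}{4075} + \left(5929 - 10 \cdot 5\right)} = \frac{1}{\frac{5888374}{4075} + \left(5929 - 50\right)} = \frac{1}{\frac{5888374}{4075} + 5879} = \frac{1}{\frac{29845299}{4075}} = \frac{4075}{29845299}$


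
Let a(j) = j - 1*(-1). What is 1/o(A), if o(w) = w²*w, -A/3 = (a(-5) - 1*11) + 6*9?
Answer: -1/1601613 ≈ -6.2437e-7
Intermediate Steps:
a(j) = 1 + j (a(j) = j + 1 = 1 + j)
A = -117 (A = -3*(((1 - 5) - 1*11) + 6*9) = -3*((-4 - 11) + 54) = -3*(-15 + 54) = -3*39 = -117)
o(w) = w³
1/o(A) = 1/((-117)³) = 1/(-1601613) = -1/1601613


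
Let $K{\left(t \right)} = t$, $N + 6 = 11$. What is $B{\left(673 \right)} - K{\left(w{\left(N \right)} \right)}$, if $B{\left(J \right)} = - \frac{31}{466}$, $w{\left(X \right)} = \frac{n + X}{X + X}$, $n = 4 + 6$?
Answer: $- \frac{365}{233} \approx -1.5665$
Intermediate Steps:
$n = 10$
$N = 5$ ($N = -6 + 11 = 5$)
$w{\left(X \right)} = \frac{10 + X}{2 X}$ ($w{\left(X \right)} = \frac{10 + X}{X + X} = \frac{10 + X}{2 X}$)
$B{\left(J \right)} = - \frac{31}{466}$ ($B{\left(J \right)} = \left(-31\right) \frac{1}{466} = - \frac{31}{466}$)
$B{\left(673 \right)} - K{\left(w{\left(N \right)} \right)} = - \frac{31}{466} - \frac{10 + 5}{2 \cdot 5} = - \frac{31}{466} - \frac{1}{2} \cdot \frac{1}{5} \cdot 15 = - \frac{31}{466} - \frac{3}{2} = - \frac{365}{233}$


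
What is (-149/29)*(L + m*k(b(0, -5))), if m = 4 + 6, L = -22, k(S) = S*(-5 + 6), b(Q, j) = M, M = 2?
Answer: 298/29 ≈ 10.276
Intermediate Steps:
b(Q, j) = 2
k(S) = S (k(S) = S*1 = S)
m = 10
(-149/29)*(L + m*k(b(0, -5))) = (-149/29)*(-22 + 10*2) = (-149*1/29)*(-22 + 20) = -149/29*(-2) = 298/29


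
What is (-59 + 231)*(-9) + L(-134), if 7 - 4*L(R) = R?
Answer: -6051/4 ≈ -1512.8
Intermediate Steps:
L(R) = 7/4 - R/4
(-59 + 231)*(-9) + L(-134) = (-59 + 231)*(-9) + (7/4 - ¼*(-134)) = 172*(-9) + (7/4 + 67/2) = -1548 + 141/4 = -6051/4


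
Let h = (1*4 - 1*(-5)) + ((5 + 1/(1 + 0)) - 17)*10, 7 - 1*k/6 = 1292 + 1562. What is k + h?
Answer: -17183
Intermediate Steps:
k = -17082 (k = 42 - 6*(1292 + 1562) = 42 - 6*2854 = 42 - 17124 = -17082)
h = -101 (h = (4 + 5) + ((5 + 1/1) - 17)*10 = 9 + ((5 + 1) - 17)*10 = 9 + (6 - 17)*10 = 9 - 11*10 = 9 - 110 = -101)
k + h = -17082 - 101 = -17183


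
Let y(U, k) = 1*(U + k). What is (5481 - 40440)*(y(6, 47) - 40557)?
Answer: 1415979336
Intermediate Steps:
y(U, k) = U + k
(5481 - 40440)*(y(6, 47) - 40557) = (5481 - 40440)*((6 + 47) - 40557) = -34959*(53 - 40557) = -34959*(-40504) = 1415979336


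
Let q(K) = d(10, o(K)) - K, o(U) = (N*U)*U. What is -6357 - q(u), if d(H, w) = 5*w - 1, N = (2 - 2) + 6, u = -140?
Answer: -594496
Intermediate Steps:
N = 6 (N = 0 + 6 = 6)
o(U) = 6*U² (o(U) = (6*U)*U = 6*U²)
d(H, w) = -1 + 5*w
q(K) = -1 - K + 30*K² (q(K) = (-1 + 5*(6*K²)) - K = (-1 + 30*K²) - K = -1 - K + 30*K²)
-6357 - q(u) = -6357 - (-1 - 1*(-140) + 30*(-140)²) = -6357 - (-1 + 140 + 30*19600) = -6357 - (-1 + 140 + 588000) = -6357 - 1*588139 = -6357 - 588139 = -594496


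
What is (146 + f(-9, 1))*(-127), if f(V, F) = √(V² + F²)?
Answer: -18542 - 127*√82 ≈ -19692.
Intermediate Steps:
f(V, F) = √(F² + V²)
(146 + f(-9, 1))*(-127) = (146 + √(1² + (-9)²))*(-127) = (146 + √(1 + 81))*(-127) = (146 + √82)*(-127) = -18542 - 127*√82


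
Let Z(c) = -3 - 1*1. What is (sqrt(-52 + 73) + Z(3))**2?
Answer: (4 - sqrt(21))**2 ≈ 0.33939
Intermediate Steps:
Z(c) = -4 (Z(c) = -3 - 1 = -4)
(sqrt(-52 + 73) + Z(3))**2 = (sqrt(-52 + 73) - 4)**2 = (sqrt(21) - 4)**2 = (-4 + sqrt(21))**2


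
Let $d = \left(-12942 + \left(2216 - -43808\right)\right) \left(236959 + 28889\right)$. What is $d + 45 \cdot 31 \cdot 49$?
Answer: $8794851891$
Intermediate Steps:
$d = 8794783536$ ($d = \left(-12942 + \left(2216 + 43808\right)\right) 265848 = \left(-12942 + 46024\right) 265848 = 33082 \cdot 265848 = 8794783536$)
$d + 45 \cdot 31 \cdot 49 = 8794783536 + 45 \cdot 31 \cdot 49 = 8794783536 + 1395 \cdot 49 = 8794783536 + 68355 = 8794851891$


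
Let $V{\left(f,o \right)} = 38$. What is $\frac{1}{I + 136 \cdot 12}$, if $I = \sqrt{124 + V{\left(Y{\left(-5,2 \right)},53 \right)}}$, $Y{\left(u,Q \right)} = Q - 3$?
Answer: $\frac{272}{443877} - \frac{\sqrt{2}}{295918} \approx 0.000608$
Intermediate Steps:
$Y{\left(u,Q \right)} = -3 + Q$
$I = 9 \sqrt{2}$ ($I = \sqrt{124 + 38} = \sqrt{162} = 9 \sqrt{2} \approx 12.728$)
$\frac{1}{I + 136 \cdot 12} = \frac{1}{9 \sqrt{2} + 136 \cdot 12} = \frac{1}{9 \sqrt{2} + 1632} = \frac{1}{1632 + 9 \sqrt{2}}$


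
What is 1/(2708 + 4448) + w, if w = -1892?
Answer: -13539151/7156 ≈ -1892.0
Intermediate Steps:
1/(2708 + 4448) + w = 1/(2708 + 4448) - 1892 = 1/7156 - 1892 = -13539151/7156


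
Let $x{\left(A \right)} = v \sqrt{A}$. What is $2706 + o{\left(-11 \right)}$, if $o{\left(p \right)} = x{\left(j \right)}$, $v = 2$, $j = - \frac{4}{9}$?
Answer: $2706 + \frac{4 i}{3} \approx 2706.0 + 1.3333 i$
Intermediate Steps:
$j = - \frac{4}{9}$ ($j = \left(-4\right) \frac{1}{9} = - \frac{4}{9} \approx -0.44444$)
$x{\left(A \right)} = 2 \sqrt{A}$
$o{\left(p \right)} = \frac{4 i}{3}$ ($o{\left(p \right)} = 2 \sqrt{- \frac{4}{9}} = 2 \frac{2 i}{3} = \frac{4 i}{3}$)
$2706 + o{\left(-11 \right)} = 2706 + \frac{4 i}{3}$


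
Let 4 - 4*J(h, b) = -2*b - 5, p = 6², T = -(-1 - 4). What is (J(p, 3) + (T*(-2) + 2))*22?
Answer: -187/2 ≈ -93.500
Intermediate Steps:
T = 5 (T = -1*(-5) = 5)
p = 36
J(h, b) = 9/4 + b/2 (J(h, b) = 1 - (-2*b - 5)/4 = 1 - (-5 - 2*b)/4 = 1 + (5/4 + b/2) = 9/4 + b/2)
(J(p, 3) + (T*(-2) + 2))*22 = ((9/4 + (½)*3) + (5*(-2) + 2))*22 = ((9/4 + 3/2) + (-10 + 2))*22 = (15/4 - 8)*22 = -17/4*22 = -187/2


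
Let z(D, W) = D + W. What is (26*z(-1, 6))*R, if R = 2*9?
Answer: 2340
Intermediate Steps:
R = 18
(26*z(-1, 6))*R = (26*(-1 + 6))*18 = (26*5)*18 = 130*18 = 2340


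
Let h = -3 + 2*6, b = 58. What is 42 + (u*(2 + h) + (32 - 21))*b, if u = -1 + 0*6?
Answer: 42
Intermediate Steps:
h = 9 (h = -3 + 12 = 9)
u = -1 (u = -1 + 0 = -1)
42 + (u*(2 + h) + (32 - 21))*b = 42 + (-(2 + 9) + (32 - 21))*58 = 42 + (-1*11 + 11)*58 = 42 + (-11 + 11)*58 = 42 + 0*58 = 42 + 0 = 42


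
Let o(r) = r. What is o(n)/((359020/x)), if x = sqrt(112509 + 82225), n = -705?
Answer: -141*sqrt(194734)/71804 ≈ -0.86655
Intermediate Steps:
x = sqrt(194734) ≈ 441.29
o(n)/((359020/x)) = -705*sqrt(194734)/359020 = -141*sqrt(194734)/71804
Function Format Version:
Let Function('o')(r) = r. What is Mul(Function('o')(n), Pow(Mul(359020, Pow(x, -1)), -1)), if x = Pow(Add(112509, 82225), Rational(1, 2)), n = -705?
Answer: Mul(Rational(-141, 71804), Pow(194734, Rational(1, 2))) ≈ -0.86655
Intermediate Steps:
x = Pow(194734, Rational(1, 2)) ≈ 441.29
Mul(Function('o')(n), Pow(Mul(359020, Pow(x, -1)), -1)) = Mul(-705, Pow(Mul(359020, Pow(Pow(194734, Rational(1, 2)), -1)), -1)) = Mul(-705, Pow(Mul(359020, Mul(Rational(1, 194734), Pow(194734, Rational(1, 2)))), -1)) = Mul(-705, Pow(Mul(Rational(179510, 97367), Pow(194734, Rational(1, 2))), -1)) = Mul(-705, Mul(Rational(1, 359020), Pow(194734, Rational(1, 2)))) = Mul(Rational(-141, 71804), Pow(194734, Rational(1, 2)))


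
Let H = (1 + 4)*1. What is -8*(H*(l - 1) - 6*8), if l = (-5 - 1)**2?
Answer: -1016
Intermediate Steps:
H = 5 (H = 5*1 = 5)
l = 36 (l = (-6)**2 = 36)
-8*(H*(l - 1) - 6*8) = -8*(5*(36 - 1) - 6*8) = -8*(5*35 - 48) = -8*(175 - 48) = -8*127 = -1016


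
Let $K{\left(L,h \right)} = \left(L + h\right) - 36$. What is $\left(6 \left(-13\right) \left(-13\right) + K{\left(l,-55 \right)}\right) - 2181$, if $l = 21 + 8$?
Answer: $-1229$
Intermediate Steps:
$l = 29$
$K{\left(L,h \right)} = -36 + L + h$
$\left(6 \left(-13\right) \left(-13\right) + K{\left(l,-55 \right)}\right) - 2181 = \left(6 \left(-13\right) \left(-13\right) - 62\right) - 2181 = \left(\left(-78\right) \left(-13\right) - 62\right) - 2181 = \left(1014 - 62\right) - 2181 = 952 - 2181 = -1229$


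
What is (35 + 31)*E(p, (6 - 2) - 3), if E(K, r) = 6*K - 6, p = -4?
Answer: -1980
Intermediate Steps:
E(K, r) = -6 + 6*K
(35 + 31)*E(p, (6 - 2) - 3) = (35 + 31)*(-6 + 6*(-4)) = 66*(-6 - 24) = 66*(-30) = -1980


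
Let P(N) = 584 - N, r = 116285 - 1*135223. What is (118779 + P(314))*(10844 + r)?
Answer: -963582606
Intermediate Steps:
r = -18938 (r = 116285 - 135223 = -18938)
(118779 + P(314))*(10844 + r) = (118779 + (584 - 1*314))*(10844 - 18938) = (118779 + (584 - 314))*(-8094) = (118779 + 270)*(-8094) = 119049*(-8094) = -963582606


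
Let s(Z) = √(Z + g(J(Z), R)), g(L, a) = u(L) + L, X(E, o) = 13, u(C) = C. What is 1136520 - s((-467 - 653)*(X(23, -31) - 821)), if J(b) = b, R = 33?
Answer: 1136520 - 16*√10605 ≈ 1.1349e+6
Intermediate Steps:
g(L, a) = 2*L (g(L, a) = L + L = 2*L)
s(Z) = √3*√Z (s(Z) = √(Z + 2*Z) = √(3*Z) = √3*√Z)
1136520 - s((-467 - 653)*(X(23, -31) - 821)) = 1136520 - √3*√((-467 - 653)*(13 - 821)) = 1136520 - √3*√(-1120*(-808)) = 1136520 - √3*√904960 = 1136520 - √3*16*√3535 = 1136520 - 16*√10605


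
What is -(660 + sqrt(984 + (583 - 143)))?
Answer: -660 - 4*sqrt(89) ≈ -697.74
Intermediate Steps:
-(660 + sqrt(984 + (583 - 143))) = -(660 + sqrt(984 + 440)) = -(660 + sqrt(1424)) = -(660 + 4*sqrt(89)) = -660 - 4*sqrt(89)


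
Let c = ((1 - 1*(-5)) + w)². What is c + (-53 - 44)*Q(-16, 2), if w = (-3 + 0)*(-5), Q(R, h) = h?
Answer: 247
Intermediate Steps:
w = 15 (w = -3*(-5) = 15)
c = 441 (c = ((1 - 1*(-5)) + 15)² = ((1 + 5) + 15)² = (6 + 15)² = 21² = 441)
c + (-53 - 44)*Q(-16, 2) = 441 + (-53 - 44)*2 = 441 - 97*2 = 441 - 194 = 247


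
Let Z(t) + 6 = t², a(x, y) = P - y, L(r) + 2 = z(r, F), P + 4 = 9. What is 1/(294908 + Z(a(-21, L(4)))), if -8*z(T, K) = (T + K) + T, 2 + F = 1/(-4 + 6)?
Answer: 256/75510537 ≈ 3.3903e-6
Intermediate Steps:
P = 5 (P = -4 + 9 = 5)
F = -3/2 (F = -2 + 1/(-4 + 6) = -2 + 1/2 = -2 + ½ = -3/2 ≈ -1.5000)
z(T, K) = -T/4 - K/8 (z(T, K) = -((T + K) + T)/8 = -((K + T) + T)/8 = -(K + 2*T)/8 = -T/4 - K/8)
L(r) = -29/16 - r/4 (L(r) = -2 + (-r/4 - ⅛*(-3/2)) = -2 + (-r/4 + 3/16) = -2 + (3/16 - r/4) = -29/16 - r/4)
a(x, y) = 5 - y
Z(t) = -6 + t²
1/(294908 + Z(a(-21, L(4)))) = 1/(294908 + (-6 + (5 - (-29/16 - ¼*4))²)) = 1/(294908 + (-6 + (5 - (-29/16 - 1))²)) = 1/(294908 + (-6 + (5 - 1*(-45/16))²)) = 1/(294908 + (-6 + (5 + 45/16)²)) = 1/(294908 + (-6 + (125/16)²)) = 1/(294908 + (-6 + 15625/256)) = 1/(294908 + 14089/256) = 1/(75510537/256) = 256/75510537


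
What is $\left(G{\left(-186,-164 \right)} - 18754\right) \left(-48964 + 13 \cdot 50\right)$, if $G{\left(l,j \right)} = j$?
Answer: $914004252$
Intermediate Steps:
$\left(G{\left(-186,-164 \right)} - 18754\right) \left(-48964 + 13 \cdot 50\right) = \left(-164 - 18754\right) \left(-48964 + 13 \cdot 50\right) = - 18918 \left(-48964 + 650\right) = \left(-18918\right) \left(-48314\right) = 914004252$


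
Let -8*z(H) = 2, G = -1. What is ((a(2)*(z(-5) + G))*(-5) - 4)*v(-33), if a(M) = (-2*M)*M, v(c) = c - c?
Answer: 0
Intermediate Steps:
v(c) = 0
a(M) = -2*M²
z(H) = -¼ (z(H) = -⅛*2 = -¼)
((a(2)*(z(-5) + G))*(-5) - 4)*v(-33) = (((-2*2²)*(-¼ - 1))*(-5) - 4)*0 = ((-2*4*(-5/4))*(-5) - 4)*0 = (-8*(-5/4)*(-5) - 4)*0 = (10*(-5) - 4)*0 = (-50 - 4)*0 = -54*0 = 0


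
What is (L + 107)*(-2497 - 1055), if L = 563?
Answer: -2379840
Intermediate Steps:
(L + 107)*(-2497 - 1055) = (563 + 107)*(-2497 - 1055) = 670*(-3552) = -2379840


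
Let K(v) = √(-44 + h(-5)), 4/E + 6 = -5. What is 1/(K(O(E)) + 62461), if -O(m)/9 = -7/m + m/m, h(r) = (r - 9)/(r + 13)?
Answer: 249844/15605506267 - 2*I*√183/15605506267 ≈ 1.601e-5 - 1.7337e-9*I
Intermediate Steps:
E = -4/11 (E = 4/(-6 - 5) = 4/(-11) = 4*(-1/11) = -4/11 ≈ -0.36364)
h(r) = (-9 + r)/(13 + r)
O(m) = -9 + 63/m (O(m) = -9*(-7/m + m/m) = -9*(-7/m + 1) = -9*(1 - 7/m) = -9 + 63/m)
K(v) = I*√183/2 (K(v) = √(-44 + (-9 - 5)/(13 - 5)) = √(-44 - 14/8) = √(-44 + (⅛)*(-14)) = √(-44 - 7/4) = √(-183/4) = I*√183/2)
1/(K(O(E)) + 62461) = 1/(I*√183/2 + 62461) = 1/(62461 + I*√183/2)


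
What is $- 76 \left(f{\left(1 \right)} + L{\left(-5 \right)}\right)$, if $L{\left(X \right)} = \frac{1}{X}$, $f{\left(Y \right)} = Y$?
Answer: $- \frac{304}{5} \approx -60.8$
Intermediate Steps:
$- 76 \left(f{\left(1 \right)} + L{\left(-5 \right)}\right) = - 76 \left(1 + \frac{1}{-5}\right) = - 76 \left(1 - \frac{1}{5}\right) = \left(-76\right) \frac{4}{5} = - \frac{304}{5}$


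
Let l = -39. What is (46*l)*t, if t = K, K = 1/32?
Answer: -897/16 ≈ -56.063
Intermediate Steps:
K = 1/32 ≈ 0.031250
t = 1/32 ≈ 0.031250
(46*l)*t = (46*(-39))*(1/32) = -1794*1/32 = -897/16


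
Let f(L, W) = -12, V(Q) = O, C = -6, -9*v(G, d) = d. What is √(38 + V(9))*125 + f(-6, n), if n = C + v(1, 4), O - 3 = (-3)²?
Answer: -12 + 625*√2 ≈ 871.88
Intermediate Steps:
v(G, d) = -d/9
O = 12 (O = 3 + (-3)² = 3 + 9 = 12)
n = -58/9 (n = -6 - ⅑*4 = -6 - 4/9 = -58/9 ≈ -6.4444)
V(Q) = 12
√(38 + V(9))*125 + f(-6, n) = √(38 + 12)*125 - 12 = √50*125 - 12 = (5*√2)*125 - 12 = 625*√2 - 12 = -12 + 625*√2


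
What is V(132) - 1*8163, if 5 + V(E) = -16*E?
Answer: -10280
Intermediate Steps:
V(E) = -5 - 16*E
V(132) - 1*8163 = (-5 - 16*132) - 1*8163 = (-5 - 2112) - 8163 = -2117 - 8163 = -10280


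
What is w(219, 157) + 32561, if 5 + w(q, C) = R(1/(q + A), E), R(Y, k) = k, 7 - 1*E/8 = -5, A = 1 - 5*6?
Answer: 32652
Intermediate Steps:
A = -29 (A = 1 - 1*30 = 1 - 30 = -29)
E = 96 (E = 56 - 8*(-5) = 56 + 40 = 96)
w(q, C) = 91 (w(q, C) = -5 + 96 = 91)
w(219, 157) + 32561 = 91 + 32561 = 32652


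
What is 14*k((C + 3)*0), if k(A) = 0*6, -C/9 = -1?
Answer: 0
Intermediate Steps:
C = 9 (C = -9*(-1) = 9)
k(A) = 0
14*k((C + 3)*0) = 14*0 = 0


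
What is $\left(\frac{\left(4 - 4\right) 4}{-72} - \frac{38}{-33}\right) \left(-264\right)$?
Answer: $-304$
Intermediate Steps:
$\left(\frac{\left(4 - 4\right) 4}{-72} - \frac{38}{-33}\right) \left(-264\right) = \left(0 \cdot 4 \left(- \frac{1}{72}\right) - - \frac{38}{33}\right) \left(-264\right) = \left(0 \left(- \frac{1}{72}\right) + \frac{38}{33}\right) \left(-264\right) = \left(0 + \frac{38}{33}\right) \left(-264\right) = \frac{38}{33} \left(-264\right) = -304$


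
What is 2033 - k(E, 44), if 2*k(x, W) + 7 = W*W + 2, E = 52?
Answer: 2135/2 ≈ 1067.5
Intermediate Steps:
k(x, W) = -5/2 + W²/2 (k(x, W) = -7/2 + (W*W + 2)/2 = -7/2 + (W² + 2)/2 = -7/2 + (2 + W²)/2 = -7/2 + (1 + W²/2) = -5/2 + W²/2)
2033 - k(E, 44) = 2033 - (-5/2 + (½)*44²) = 2033 - (-5/2 + (½)*1936) = 2033 - (-5/2 + 968) = 2033 - 1*1931/2 = 2033 - 1931/2 = 2135/2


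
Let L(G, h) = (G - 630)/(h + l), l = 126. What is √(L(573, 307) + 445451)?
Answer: √83517137858/433 ≈ 667.42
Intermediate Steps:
L(G, h) = (-630 + G)/(126 + h) (L(G, h) = (G - 630)/(h + 126) = (-630 + G)/(126 + h))
√(L(573, 307) + 445451) = √((-630 + 573)/(126 + 307) + 445451) = √(-57/433 + 445451) = √(192880226/433) = √83517137858/433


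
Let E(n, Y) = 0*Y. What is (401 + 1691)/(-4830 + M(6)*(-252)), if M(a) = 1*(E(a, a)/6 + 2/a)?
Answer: -1046/2457 ≈ -0.42572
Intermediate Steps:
E(n, Y) = 0
M(a) = 2/a (M(a) = 1*(0/6 + 2/a) = 1*(0*(⅙) + 2/a) = 1*(0 + 2/a) = 1*(2/a) = 2/a)
(401 + 1691)/(-4830 + M(6)*(-252)) = (401 + 1691)/(-4830 + (2/6)*(-252)) = 2092/(-4830 + (2*(⅙))*(-252)) = 2092/(-4830 + (⅓)*(-252)) = 2092/(-4830 - 84) = 2092/(-4914) = 2092*(-1/4914) = -1046/2457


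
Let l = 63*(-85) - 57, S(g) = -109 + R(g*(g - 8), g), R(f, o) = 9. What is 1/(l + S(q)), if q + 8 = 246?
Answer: -1/5512 ≈ -0.00018142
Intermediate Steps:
q = 238 (q = -8 + 246 = 238)
S(g) = -100 (S(g) = -109 + 9 = -100)
l = -5412 (l = -5355 - 57 = -5412)
1/(l + S(q)) = 1/(-5412 - 100) = 1/(-5512) = -1/5512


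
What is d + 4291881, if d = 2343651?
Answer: 6635532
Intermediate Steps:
d + 4291881 = 2343651 + 4291881 = 6635532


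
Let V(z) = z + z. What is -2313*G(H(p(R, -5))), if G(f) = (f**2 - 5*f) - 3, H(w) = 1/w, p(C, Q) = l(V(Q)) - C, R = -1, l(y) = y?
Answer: 50629/9 ≈ 5625.4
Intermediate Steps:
V(z) = 2*z
p(C, Q) = -C + 2*Q (p(C, Q) = 2*Q - C = -C + 2*Q)
G(f) = -3 + f**2 - 5*f
-2313*G(H(p(R, -5))) = -2313*(-3 + (1/(-1*(-1) + 2*(-5)))**2 - 5/(-1*(-1) + 2*(-5))) = -2313*(-3 + (1/(1 - 10))**2 - 5/(1 - 10)) = -2313*(-3 + (1/(-9))**2 - 5/(-9)) = -2313*(-3 + (-1/9)**2 - 5*(-1/9)) = -2313*(-3 + 1/81 + 5/9) = -2313*(-197/81) = 50629/9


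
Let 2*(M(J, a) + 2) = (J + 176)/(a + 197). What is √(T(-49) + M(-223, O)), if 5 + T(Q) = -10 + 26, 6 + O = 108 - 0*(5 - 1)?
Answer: √3190330/598 ≈ 2.9869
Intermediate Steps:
O = 102 (O = -6 + (108 - 0*(5 - 1)) = -6 + (108 - 0*4) = -6 + (108 - 1*0) = -6 + (108 + 0) = -6 + 108 = 102)
M(J, a) = -2 + (176 + J)/(2*(197 + a)) (M(J, a) = -2 + ((J + 176)/(a + 197))/2 = -2 + ((176 + J)/(197 + a))/2 = -2 + (176 + J)/(2*(197 + a)))
T(Q) = 11 (T(Q) = -5 + (-10 + 26) = -5 + 16 = 11)
√(T(-49) + M(-223, O)) = √(11 + (-612 - 223 - 4*102)/(2*(197 + 102))) = √(11 + (½)*(-612 - 223 - 408)/299) = √(11 + (½)*(1/299)*(-1243)) = √(11 - 1243/598) = √(5335/598) = √3190330/598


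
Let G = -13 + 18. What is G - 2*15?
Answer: -25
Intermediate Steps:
G = 5
G - 2*15 = 5 - 2*15 = 5 - 30 = -25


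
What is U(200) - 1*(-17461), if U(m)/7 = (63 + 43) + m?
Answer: 19603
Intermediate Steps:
U(m) = 742 + 7*m (U(m) = 7*((63 + 43) + m) = 7*(106 + m) = 742 + 7*m)
U(200) - 1*(-17461) = (742 + 7*200) - 1*(-17461) = (742 + 1400) + 17461 = 2142 + 17461 = 19603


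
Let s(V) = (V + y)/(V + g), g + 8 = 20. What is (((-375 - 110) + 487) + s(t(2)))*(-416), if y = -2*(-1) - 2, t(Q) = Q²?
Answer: -936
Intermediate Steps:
g = 12 (g = -8 + 20 = 12)
y = 0 (y = 2 - 2 = 0)
s(V) = V/(12 + V) (s(V) = (V + 0)/(V + 12) = V/(12 + V))
(((-375 - 110) + 487) + s(t(2)))*(-416) = (((-375 - 110) + 487) + 2²/(12 + 2²))*(-416) = ((-485 + 487) + 4/(12 + 4))*(-416) = (2 + 4/16)*(-416) = (2 + 4*(1/16))*(-416) = (2 + ¼)*(-416) = (9/4)*(-416) = -936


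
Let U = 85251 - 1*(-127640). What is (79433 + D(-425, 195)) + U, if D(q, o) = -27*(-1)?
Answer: 292351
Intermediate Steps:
U = 212891 (U = 85251 + 127640 = 212891)
D(q, o) = 27
(79433 + D(-425, 195)) + U = (79433 + 27) + 212891 = 79460 + 212891 = 292351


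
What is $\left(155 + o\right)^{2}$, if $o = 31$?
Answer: $34596$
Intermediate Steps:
$\left(155 + o\right)^{2} = \left(155 + 31\right)^{2} = 186^{2} = 34596$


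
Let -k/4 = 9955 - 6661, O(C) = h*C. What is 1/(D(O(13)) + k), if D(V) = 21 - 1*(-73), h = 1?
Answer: -1/13082 ≈ -7.6441e-5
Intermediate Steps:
O(C) = C (O(C) = 1*C = C)
k = -13176 (k = -4*(9955 - 6661) = -4*3294 = -13176)
D(V) = 94 (D(V) = 21 + 73 = 94)
1/(D(O(13)) + k) = 1/(94 - 13176) = 1/(-13082) = -1/13082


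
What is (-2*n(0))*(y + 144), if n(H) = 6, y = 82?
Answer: -2712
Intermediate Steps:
(-2*n(0))*(y + 144) = (-2*6)*(82 + 144) = -12*226 = -2712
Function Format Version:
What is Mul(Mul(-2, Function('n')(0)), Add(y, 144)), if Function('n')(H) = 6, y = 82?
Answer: -2712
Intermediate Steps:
Mul(Mul(-2, Function('n')(0)), Add(y, 144)) = Mul(Mul(-2, 6), Add(82, 144)) = Mul(-12, 226) = -2712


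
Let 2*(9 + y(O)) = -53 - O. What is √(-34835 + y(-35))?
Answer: I*√34853 ≈ 186.69*I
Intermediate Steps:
y(O) = -71/2 - O/2 (y(O) = -9 + (-53 - O)/2 = -9 + (-53/2 - O/2) = -71/2 - O/2)
√(-34835 + y(-35)) = √(-34835 + (-71/2 - ½*(-35))) = √(-34835 + (-71/2 + 35/2)) = √(-34835 - 18) = √(-34853) = I*√34853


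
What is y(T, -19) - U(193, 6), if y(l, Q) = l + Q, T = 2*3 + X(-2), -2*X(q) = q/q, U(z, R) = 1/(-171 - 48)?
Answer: -5911/438 ≈ -13.495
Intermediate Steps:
U(z, R) = -1/219 (U(z, R) = 1/(-219) = -1/219)
X(q) = -½ (X(q) = -q/(2*q) = -½*1 = -½)
T = 11/2 (T = 2*3 - ½ = 6 - ½ = 11/2 ≈ 5.5000)
y(l, Q) = Q + l
y(T, -19) - U(193, 6) = (-19 + 11/2) - 1*(-1/219) = -27/2 + 1/219 = -5911/438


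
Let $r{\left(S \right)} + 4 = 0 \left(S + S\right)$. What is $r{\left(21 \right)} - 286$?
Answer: $-290$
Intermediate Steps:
$r{\left(S \right)} = -4$ ($r{\left(S \right)} = -4 + 0 \left(S + S\right) = -4 + 0 \cdot 2 S = -4 + 0 = -4$)
$r{\left(21 \right)} - 286 = -4 - 286 = -290$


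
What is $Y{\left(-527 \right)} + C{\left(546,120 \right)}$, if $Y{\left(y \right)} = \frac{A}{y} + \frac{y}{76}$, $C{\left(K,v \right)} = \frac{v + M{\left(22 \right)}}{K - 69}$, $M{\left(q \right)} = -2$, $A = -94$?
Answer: $- \frac{124342909}{19104804} \approx -6.5085$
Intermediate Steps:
$C{\left(K,v \right)} = \frac{-2 + v}{-69 + K}$ ($C{\left(K,v \right)} = \frac{v - 2}{K - 69} = \frac{-2 + v}{-69 + K}$)
$Y{\left(y \right)} = - \frac{94}{y} + \frac{y}{76}$
$Y{\left(-527 \right)} + C{\left(546,120 \right)} = \left(- \frac{94}{-527} + \frac{1}{76} \left(-527\right)\right) + \frac{-2 + 120}{-69 + 546} = \left(\left(-94\right) \left(- \frac{1}{527}\right) - \frac{527}{76}\right) + \frac{1}{477} \cdot 118 = \left(\frac{94}{527} - \frac{527}{76}\right) + \frac{1}{477} \cdot 118 = - \frac{270585}{40052} + \frac{118}{477} = - \frac{124342909}{19104804}$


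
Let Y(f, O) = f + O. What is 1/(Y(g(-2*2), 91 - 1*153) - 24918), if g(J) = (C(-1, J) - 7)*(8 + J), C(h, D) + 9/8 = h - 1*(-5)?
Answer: -2/49993 ≈ -4.0006e-5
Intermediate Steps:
C(h, D) = 31/8 + h (C(h, D) = -9/8 + (h - 1*(-5)) = -9/8 + (h + 5) = -9/8 + (5 + h) = 31/8 + h)
g(J) = -33 - 33*J/8 (g(J) = ((31/8 - 1) - 7)*(8 + J) = (23/8 - 7)*(8 + J) = -33*(8 + J)/8 = -33 - 33*J/8)
Y(f, O) = O + f
1/(Y(g(-2*2), 91 - 1*153) - 24918) = 1/(((91 - 1*153) + (-33 - (-33)*2/4)) - 24918) = 1/(((91 - 153) + (-33 - 33/8*(-4))) - 24918) = 1/((-62 + (-33 + 33/2)) - 24918) = 1/((-62 - 33/2) - 24918) = 1/(-157/2 - 24918) = 1/(-49993/2) = -2/49993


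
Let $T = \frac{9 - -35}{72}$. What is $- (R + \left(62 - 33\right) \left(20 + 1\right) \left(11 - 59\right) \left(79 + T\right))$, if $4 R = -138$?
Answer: $\frac{4654453}{2} \approx 2.3272 \cdot 10^{6}$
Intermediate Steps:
$T = \frac{11}{18}$ ($T = \left(9 + 35\right) \frac{1}{72} = 44 \cdot \frac{1}{72} = \frac{11}{18} \approx 0.61111$)
$R = - \frac{69}{2}$ ($R = \frac{1}{4} \left(-138\right) = - \frac{69}{2} \approx -34.5$)
$- (R + \left(62 - 33\right) \left(20 + 1\right) \left(11 - 59\right) \left(79 + T\right)) = - (- \frac{69}{2} + \left(62 - 33\right) \left(20 + 1\right) \left(11 - 59\right) \left(79 + \frac{11}{18}\right)) = - (- \frac{69}{2} + 29 \cdot 21 \left(\left(-48\right) \frac{1433}{18}\right)) = - (- \frac{69}{2} + 609 \left(- \frac{11464}{3}\right)) = - (- \frac{69}{2} - 2327192) = \left(-1\right) \left(- \frac{4654453}{2}\right) = \frac{4654453}{2}$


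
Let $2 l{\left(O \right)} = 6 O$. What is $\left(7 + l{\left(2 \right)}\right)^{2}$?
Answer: $169$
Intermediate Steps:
$l{\left(O \right)} = 3 O$ ($l{\left(O \right)} = \frac{6 O}{2} = 3 O$)
$\left(7 + l{\left(2 \right)}\right)^{2} = \left(7 + 3 \cdot 2\right)^{2} = \left(7 + 6\right)^{2} = 13^{2} = 169$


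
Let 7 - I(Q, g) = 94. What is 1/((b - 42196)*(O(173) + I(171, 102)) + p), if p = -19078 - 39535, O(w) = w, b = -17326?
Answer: -1/5177505 ≈ -1.9314e-7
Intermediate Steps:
I(Q, g) = -87 (I(Q, g) = 7 - 1*94 = 7 - 94 = -87)
p = -58613
1/((b - 42196)*(O(173) + I(171, 102)) + p) = 1/((-17326 - 42196)*(173 - 87) - 58613) = 1/(-59522*86 - 58613) = 1/(-5118892 - 58613) = 1/(-5177505) = -1/5177505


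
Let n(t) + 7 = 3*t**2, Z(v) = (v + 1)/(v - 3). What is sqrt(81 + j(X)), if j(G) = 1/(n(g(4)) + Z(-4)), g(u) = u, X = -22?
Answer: sqrt(6814130)/290 ≈ 9.0013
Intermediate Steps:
Z(v) = (1 + v)/(-3 + v)
n(t) = -7 + 3*t**2
j(G) = 7/290 (j(G) = 1/((-7 + 3*4**2) + (1 - 4)/(-3 - 4)) = 1/((-7 + 3*16) - 3/(-7)) = 1/((-7 + 48) - 1/7*(-3)) = 1/(41 + 3/7) = 1/(290/7) = 7/290)
sqrt(81 + j(X)) = sqrt(81 + 7/290) = sqrt(23497/290) = sqrt(6814130)/290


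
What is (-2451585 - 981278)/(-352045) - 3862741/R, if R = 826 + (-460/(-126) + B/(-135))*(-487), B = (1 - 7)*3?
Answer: 429455070512657/112764942130 ≈ 3808.4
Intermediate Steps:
B = -18 (B = -6*3 = -18)
R = -320314/315 (R = 826 + (-460/(-126) - 18/(-135))*(-487) = 826 + (-460*(-1/126) - 18*(-1/135))*(-487) = 826 + (230/63 + 2/15)*(-487) = 826 + (1192/315)*(-487) = 826 - 580504/315 = -320314/315 ≈ -1016.9)
(-2451585 - 981278)/(-352045) - 3862741/R = (-2451585 - 981278)/(-352045) - 3862741/(-320314/315) = -3432863*(-1/352045) - 3862741*(-315/320314) = 3432863/352045 + 1216763415/320314 = 429455070512657/112764942130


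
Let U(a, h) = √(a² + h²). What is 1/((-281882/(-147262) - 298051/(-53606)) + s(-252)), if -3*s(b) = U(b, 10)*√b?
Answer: 116442618612599401822/27746249327779797815882681 + 62317237492407139984*I*√111307/27746249327779797815882681 ≈ 4.1967e-6 + 0.00074932*I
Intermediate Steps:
s(b) = -√b*√(100 + b²)/3 (s(b) = -√(b² + 10²)*√b/3 = -√(b² + 100)*√b/3 = -√(100 + b²)*√b/3 = -√b*√(100 + b²)/3)
1/((-281882/(-147262) - 298051/(-53606)) + s(-252)) = 1/((-281882/(-147262) - 298051/(-53606)) - √(-252)*√(100 + (-252)²)/3) = 1/((-281882*(-1/147262) - 298051*(-1/53606)) - 6*I*√7*√(100 + 63504)/3) = 1/((140941/73631 + 298051/53606) - 6*I*√7*√63604/3) = 1/(29501076427/3947063386 - 6*I*√7*2*√15901/3) = 1/(29501076427/3947063386 - 4*I*√111307)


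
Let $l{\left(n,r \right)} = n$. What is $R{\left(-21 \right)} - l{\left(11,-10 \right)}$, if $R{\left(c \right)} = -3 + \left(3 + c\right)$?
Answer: $-32$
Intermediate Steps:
$R{\left(c \right)} = c$
$R{\left(-21 \right)} - l{\left(11,-10 \right)} = -21 - 11 = -32$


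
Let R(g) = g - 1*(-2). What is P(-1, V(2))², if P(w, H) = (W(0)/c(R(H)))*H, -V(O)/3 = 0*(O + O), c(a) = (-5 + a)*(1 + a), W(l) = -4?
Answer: 0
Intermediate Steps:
R(g) = 2 + g (R(g) = g + 2 = 2 + g)
c(a) = (1 + a)*(-5 + a)
V(O) = 0 (V(O) = -0*(O + O) = -0*2*O = -3*0 = 0)
P(w, H) = -4*H/(-13 + (2 + H)² - 4*H) (P(w, H) = (-4/(-5 + (2 + H)² - 4*(2 + H)))*H = (-4/(-5 + (2 + H)² + (-8 - 4*H)))*H = (-4/(-13 + (2 + H)² - 4*H))*H = -4*H/(-13 + (2 + H)² - 4*H))
P(-1, V(2))² = (-4*0/(-9 + 0²))² = (-4*0/(-9 + 0))² = (-4*0/(-9))² = (-4*0*(-⅑))² = 0² = 0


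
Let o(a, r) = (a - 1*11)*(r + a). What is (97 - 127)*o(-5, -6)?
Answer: -5280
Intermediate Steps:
o(a, r) = (-11 + a)*(a + r) (o(a, r) = (a - 11)*(a + r) = (-11 + a)*(a + r))
(97 - 127)*o(-5, -6) = (97 - 127)*((-5)**2 - 11*(-5) - 11*(-6) - 5*(-6)) = -30*(25 + 55 + 66 + 30) = -30*176 = -5280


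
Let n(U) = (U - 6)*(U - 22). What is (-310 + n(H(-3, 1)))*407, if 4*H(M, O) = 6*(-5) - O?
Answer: 645095/16 ≈ 40318.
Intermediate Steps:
H(M, O) = -15/2 - O/4 (H(M, O) = (6*(-5) - O)/4 = (-30 - O)/4 = -15/2 - O/4)
n(U) = (-22 + U)*(-6 + U) (n(U) = (-6 + U)*(-22 + U) = (-22 + U)*(-6 + U))
(-310 + n(H(-3, 1)))*407 = (-310 + (132 + (-15/2 - 1/4*1)**2 - 28*(-15/2 - 1/4*1)))*407 = (-310 + (132 + (-15/2 - 1/4)**2 - 28*(-15/2 - 1/4)))*407 = (-310 + (132 + (-31/4)**2 - 28*(-31/4)))*407 = (-310 + (132 + 961/16 + 217))*407 = (-310 + 6545/16)*407 = (1585/16)*407 = 645095/16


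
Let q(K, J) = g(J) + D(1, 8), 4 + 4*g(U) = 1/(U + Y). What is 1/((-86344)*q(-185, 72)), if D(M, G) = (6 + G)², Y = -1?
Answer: -71/1195454266 ≈ -5.9392e-8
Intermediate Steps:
g(U) = -1 + 1/(4*(-1 + U)) (g(U) = -1 + 1/(4*(U - 1)) = -1 + 1/(4*(-1 + U)))
q(K, J) = 196 + (5/4 - J)/(-1 + J) (q(K, J) = (5/4 - J)/(-1 + J) + (6 + 8)² = (5/4 - J)/(-1 + J) + 14² = (5/4 - J)/(-1 + J) + 196 = 196 + (5/4 - J)/(-1 + J))
1/((-86344)*q(-185, 72)) = 1/((-86344)*(((-779 + 780*72)/(4*(-1 + 72))))) = -284/(-779 + 56160)/86344 = -1/(86344*((¼)*(1/71)*55381)) = -1/(86344*55381/284) = -1/86344*284/55381 = -71/1195454266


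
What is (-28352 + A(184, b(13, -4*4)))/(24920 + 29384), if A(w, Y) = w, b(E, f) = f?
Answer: -3521/6788 ≈ -0.51871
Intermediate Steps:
(-28352 + A(184, b(13, -4*4)))/(24920 + 29384) = (-28352 + 184)/(24920 + 29384) = -28168/54304 = -28168*1/54304 = -3521/6788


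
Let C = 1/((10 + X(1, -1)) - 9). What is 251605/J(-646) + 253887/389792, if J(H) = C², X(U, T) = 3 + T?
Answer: 882662799327/389792 ≈ 2.2644e+6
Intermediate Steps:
C = ⅓ (C = 1/((10 + (3 - 1)) - 9) = 1/((10 + 2) - 9) = 1/(12 - 9) = 1/3 = ⅓ ≈ 0.33333)
J(H) = ⅑ (J(H) = (⅓)² = ⅑)
251605/J(-646) + 253887/389792 = 251605/(⅑) + 253887/389792 = 251605*9 + 253887*(1/389792) = 2264445 + 253887/389792 = 882662799327/389792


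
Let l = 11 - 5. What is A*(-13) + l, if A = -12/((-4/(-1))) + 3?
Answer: 6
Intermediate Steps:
l = 6
A = 0 (A = -12/((-4*(-1))) + 3 = -12/4 + 3 = -4*¾ + 3 = -3 + 3 = 0)
A*(-13) + l = 0*(-13) + 6 = 0 + 6 = 6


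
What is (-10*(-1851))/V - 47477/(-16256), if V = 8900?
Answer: 36172193/7233920 ≈ 5.0004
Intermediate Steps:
(-10*(-1851))/V - 47477/(-16256) = -10*(-1851)/8900 - 47477/(-16256) = 18510*(1/8900) - 47477*(-1/16256) = 1851/890 + 47477/16256 = 36172193/7233920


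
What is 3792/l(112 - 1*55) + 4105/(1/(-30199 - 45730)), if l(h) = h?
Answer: -5922081091/19 ≈ -3.1169e+8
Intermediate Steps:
3792/l(112 - 1*55) + 4105/(1/(-30199 - 45730)) = 3792/(112 - 1*55) + 4105/(1/(-30199 - 45730)) = 3792/(112 - 55) + 4105/(1/(-75929)) = 3792/57 + 4105/(-1/75929) = 3792*(1/57) + 4105*(-75929) = 1264/19 - 311688545 = -5922081091/19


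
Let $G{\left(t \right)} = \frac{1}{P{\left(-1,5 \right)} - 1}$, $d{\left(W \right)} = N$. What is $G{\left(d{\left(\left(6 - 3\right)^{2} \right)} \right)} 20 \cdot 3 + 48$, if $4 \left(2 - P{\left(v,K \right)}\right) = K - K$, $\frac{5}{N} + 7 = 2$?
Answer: $108$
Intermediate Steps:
$N = -1$ ($N = \frac{5}{-7 + 2} = \frac{5}{-5} = 5 \left(- \frac{1}{5}\right) = -1$)
$P{\left(v,K \right)} = 2$ ($P{\left(v,K \right)} = 2 - \frac{K - K}{4} = 2 - 0 = 2 + 0 = 2$)
$d{\left(W \right)} = -1$
$G{\left(t \right)} = 1$ ($G{\left(t \right)} = \frac{1}{2 - 1} = 1^{-1} = 1$)
$G{\left(d{\left(\left(6 - 3\right)^{2} \right)} \right)} 20 \cdot 3 + 48 = 1 \cdot 20 \cdot 3 + 48 = 1 \cdot 60 + 48 = 60 + 48 = 108$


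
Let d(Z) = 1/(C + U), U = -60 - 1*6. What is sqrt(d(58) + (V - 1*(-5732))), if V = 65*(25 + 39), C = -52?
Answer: 3*sqrt(15304010)/118 ≈ 99.458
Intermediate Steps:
U = -66 (U = -60 - 6 = -66)
V = 4160 (V = 65*64 = 4160)
d(Z) = -1/118 (d(Z) = 1/(-52 - 66) = 1/(-118) = -1/118)
sqrt(d(58) + (V - 1*(-5732))) = sqrt(-1/118 + (4160 - 1*(-5732))) = sqrt(-1/118 + (4160 + 5732)) = sqrt(-1/118 + 9892) = sqrt(1167255/118) = 3*sqrt(15304010)/118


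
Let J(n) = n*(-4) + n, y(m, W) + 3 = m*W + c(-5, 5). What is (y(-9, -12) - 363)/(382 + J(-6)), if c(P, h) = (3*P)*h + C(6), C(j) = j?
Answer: -327/400 ≈ -0.81750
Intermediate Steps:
c(P, h) = 6 + 3*P*h (c(P, h) = (3*P)*h + 6 = 3*P*h + 6 = 6 + 3*P*h)
y(m, W) = -72 + W*m (y(m, W) = -3 + (m*W + (6 + 3*(-5)*5)) = -3 + (W*m + (6 - 75)) = -3 + (W*m - 69) = -3 + (-69 + W*m) = -72 + W*m)
J(n) = -3*n (J(n) = -4*n + n = -3*n)
(y(-9, -12) - 363)/(382 + J(-6)) = ((-72 - 12*(-9)) - 363)/(382 - 3*(-6)) = ((-72 + 108) - 363)/(382 + 18) = (36 - 363)/400 = -327*1/400 = -327/400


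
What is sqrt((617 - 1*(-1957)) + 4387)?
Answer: sqrt(6961) ≈ 83.433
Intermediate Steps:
sqrt((617 - 1*(-1957)) + 4387) = sqrt((617 + 1957) + 4387) = sqrt(2574 + 4387) = sqrt(6961)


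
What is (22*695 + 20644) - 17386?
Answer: 18548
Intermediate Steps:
(22*695 + 20644) - 17386 = (15290 + 20644) - 17386 = 35934 - 17386 = 18548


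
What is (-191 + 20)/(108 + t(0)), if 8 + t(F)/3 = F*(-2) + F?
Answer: -57/28 ≈ -2.0357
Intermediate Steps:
t(F) = -24 - 3*F (t(F) = -24 + 3*(F*(-2) + F) = -24 + 3*(-2*F + F) = -24 + 3*(-F) = -24 - 3*F)
(-191 + 20)/(108 + t(0)) = (-191 + 20)/(108 + (-24 - 3*0)) = -171/(108 + (-24 + 0)) = -171/(108 - 24) = -171/84 = -171*1/84 = -57/28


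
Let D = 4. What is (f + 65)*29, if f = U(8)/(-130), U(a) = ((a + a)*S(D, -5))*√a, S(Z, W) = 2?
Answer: 1885 - 928*√2/65 ≈ 1864.8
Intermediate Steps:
U(a) = 4*a^(3/2) (U(a) = ((a + a)*2)*√a = ((2*a)*2)*√a = (4*a)*√a = 4*a^(3/2))
f = -32*√2/65 (f = (4*8^(3/2))/(-130) = (4*(16*√2))*(-1/130) = (64*√2)*(-1/130) = -32*√2/65 ≈ -0.69623)
(f + 65)*29 = (-32*√2/65 + 65)*29 = (65 - 32*√2/65)*29 = 1885 - 928*√2/65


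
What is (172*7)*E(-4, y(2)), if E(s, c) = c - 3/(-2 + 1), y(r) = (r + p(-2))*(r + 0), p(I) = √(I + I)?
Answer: 8428 + 4816*I ≈ 8428.0 + 4816.0*I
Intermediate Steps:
p(I) = √2*√I (p(I) = √(2*I) = √2*√I)
y(r) = r*(r + 2*I) (y(r) = (r + √2*√(-2))*(r + 0) = (r + √2*(I*√2))*r = (r + 2*I)*r = r*(r + 2*I))
E(s, c) = 3 + c (E(s, c) = c - 3/(-1) = c - 3*(-1) = c + 3 = 3 + c)
(172*7)*E(-4, y(2)) = (172*7)*(3 + 2*(2 + 2*I)) = 1204*(3 + (4 + 4*I)) = 1204*(7 + 4*I) = 8428 + 4816*I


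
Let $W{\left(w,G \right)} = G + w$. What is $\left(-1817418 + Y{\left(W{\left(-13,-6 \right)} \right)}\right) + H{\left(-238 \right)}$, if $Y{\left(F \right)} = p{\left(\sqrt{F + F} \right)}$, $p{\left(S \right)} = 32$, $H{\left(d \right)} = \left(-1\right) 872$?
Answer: $-1818258$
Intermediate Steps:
$H{\left(d \right)} = -872$
$Y{\left(F \right)} = 32$
$\left(-1817418 + Y{\left(W{\left(-13,-6 \right)} \right)}\right) + H{\left(-238 \right)} = \left(-1817418 + 32\right) - 872 = -1817386 - 872 = -1818258$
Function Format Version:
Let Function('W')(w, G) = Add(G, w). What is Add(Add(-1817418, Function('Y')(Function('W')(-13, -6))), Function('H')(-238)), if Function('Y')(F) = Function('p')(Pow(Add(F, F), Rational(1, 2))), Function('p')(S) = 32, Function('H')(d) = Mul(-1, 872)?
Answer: -1818258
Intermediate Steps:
Function('H')(d) = -872
Function('Y')(F) = 32
Add(Add(-1817418, Function('Y')(Function('W')(-13, -6))), Function('H')(-238)) = Add(Add(-1817418, 32), -872) = Add(-1817386, -872) = -1818258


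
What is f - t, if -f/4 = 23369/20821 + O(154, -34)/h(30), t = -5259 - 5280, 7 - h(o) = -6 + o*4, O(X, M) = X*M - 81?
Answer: 23026456573/2227847 ≈ 10336.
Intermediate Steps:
O(X, M) = -81 + M*X (O(X, M) = M*X - 81 = -81 + M*X)
h(o) = 13 - 4*o (h(o) = 7 - (-6 + o*4) = 7 - (-6 + 4*o) = 7 + (6 - 4*o) = 13 - 4*o)
t = -10539
f = -452822960/2227847 (f = -4*(23369/20821 + (-81 - 34*154)/(13 - 4*30)) = -4*(23369*(1/20821) + (-81 - 5236)/(13 - 120)) = -4*(23369/20821 - 5317/(-107)) = -4*(23369/20821 - 5317*(-1/107)) = -4*(23369/20821 + 5317/107) = -4*113205740/2227847 = -452822960/2227847 ≈ -203.26)
f - t = -452822960/2227847 - 1*(-10539) = -452822960/2227847 + 10539 = 23026456573/2227847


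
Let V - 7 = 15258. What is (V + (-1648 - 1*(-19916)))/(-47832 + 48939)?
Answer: 33533/1107 ≈ 30.292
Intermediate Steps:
V = 15265 (V = 7 + 15258 = 15265)
(V + (-1648 - 1*(-19916)))/(-47832 + 48939) = (15265 + (-1648 - 1*(-19916)))/(-47832 + 48939) = (15265 + (-1648 + 19916))/1107 = (15265 + 18268)*(1/1107) = 33533*(1/1107) = 33533/1107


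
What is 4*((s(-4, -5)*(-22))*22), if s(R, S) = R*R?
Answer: -30976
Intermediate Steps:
s(R, S) = R²
4*((s(-4, -5)*(-22))*22) = 4*(((-4)²*(-22))*22) = 4*((16*(-22))*22) = 4*(-352*22) = 4*(-7744) = -30976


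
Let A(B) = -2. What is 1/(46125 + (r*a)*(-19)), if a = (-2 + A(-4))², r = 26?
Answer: 1/38221 ≈ 2.6164e-5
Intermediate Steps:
a = 16 (a = (-2 - 2)² = (-4)² = 16)
1/(46125 + (r*a)*(-19)) = 1/(46125 + (26*16)*(-19)) = 1/(46125 + 416*(-19)) = 1/(46125 - 7904) = 1/38221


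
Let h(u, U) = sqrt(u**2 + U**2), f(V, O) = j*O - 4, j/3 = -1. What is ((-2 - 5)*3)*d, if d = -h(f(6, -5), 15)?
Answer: 21*sqrt(346) ≈ 390.62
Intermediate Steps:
j = -3 (j = 3*(-1) = -3)
f(V, O) = -4 - 3*O (f(V, O) = -3*O - 4 = -4 - 3*O)
h(u, U) = sqrt(U**2 + u**2)
d = -sqrt(346) (d = -sqrt(15**2 + (-4 - 3*(-5))**2) = -sqrt(225 + (-4 + 15)**2) = -sqrt(225 + 11**2) = -sqrt(225 + 121) = -sqrt(346) ≈ -18.601)
((-2 - 5)*3)*d = ((-2 - 5)*3)*(-sqrt(346)) = (-7*3)*(-sqrt(346)) = -(-21)*sqrt(346) = 21*sqrt(346)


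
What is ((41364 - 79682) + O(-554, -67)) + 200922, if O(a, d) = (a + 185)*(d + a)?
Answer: 391753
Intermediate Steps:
O(a, d) = (185 + a)*(a + d)
((41364 - 79682) + O(-554, -67)) + 200922 = ((41364 - 79682) + ((-554)² + 185*(-554) + 185*(-67) - 554*(-67))) + 200922 = (-38318 + (306916 - 102490 - 12395 + 37118)) + 200922 = (-38318 + 229149) + 200922 = 190831 + 200922 = 391753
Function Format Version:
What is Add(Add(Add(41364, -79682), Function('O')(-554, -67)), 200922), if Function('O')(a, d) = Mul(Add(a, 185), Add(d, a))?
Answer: 391753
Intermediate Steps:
Function('O')(a, d) = Mul(Add(185, a), Add(a, d))
Add(Add(Add(41364, -79682), Function('O')(-554, -67)), 200922) = Add(Add(Add(41364, -79682), Add(Pow(-554, 2), Mul(185, -554), Mul(185, -67), Mul(-554, -67))), 200922) = Add(Add(-38318, Add(306916, -102490, -12395, 37118)), 200922) = Add(Add(-38318, 229149), 200922) = Add(190831, 200922) = 391753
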